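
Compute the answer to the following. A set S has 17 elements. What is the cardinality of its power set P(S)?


The power set of a set with n elements has 2^n elements.
|P(S)| = 2^17 = 131072

131072


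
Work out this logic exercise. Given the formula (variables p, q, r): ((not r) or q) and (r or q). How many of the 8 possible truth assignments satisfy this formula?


Evaluate all 8 assignments for p, q, r:
p=0, q=0, r=0: 0
p=0, q=0, r=1: 0
p=0, q=1, r=0: 1
p=0, q=1, r=1: 1
p=1, q=0, r=0: 0
p=1, q=0, r=1: 0
p=1, q=1, r=0: 1
p=1, q=1, r=1: 1
Satisfying count = 4

4


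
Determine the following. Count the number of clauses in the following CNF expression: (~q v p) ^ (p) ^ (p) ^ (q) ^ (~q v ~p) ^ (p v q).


A CNF formula is a conjunction of clauses.
Clauses are separated by ^.
Counting the conjuncts: 6 clauses.

6


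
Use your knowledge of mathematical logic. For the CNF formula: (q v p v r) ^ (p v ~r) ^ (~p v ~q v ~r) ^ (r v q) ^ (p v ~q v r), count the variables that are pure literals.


Check each variable for pure literal status:
p: mixed (not pure)
q: mixed (not pure)
r: mixed (not pure)
Pure literal count = 0

0


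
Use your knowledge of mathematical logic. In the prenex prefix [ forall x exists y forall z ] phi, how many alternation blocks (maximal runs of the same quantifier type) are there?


Quantifier-type sequence: A E A  (A=forall, E=exists)
Group into maximal same-type runs:
  Ax1 | Ex1 | Ax1
Number of blocks = 3

3


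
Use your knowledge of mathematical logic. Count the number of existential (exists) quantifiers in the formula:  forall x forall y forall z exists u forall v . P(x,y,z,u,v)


Quantifier prefix: forall x forall y forall z exists u forall v
Mark each quantifier type:
  U U U E U
Universal count = 4, Existential count = 1
Asked for existential (exists) quantifiers: 1

1


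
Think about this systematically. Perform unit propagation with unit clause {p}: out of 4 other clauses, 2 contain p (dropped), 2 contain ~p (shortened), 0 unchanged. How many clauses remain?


Satisfied (removed): 2
Shortened (remain): 2
Unchanged (remain): 0
Remaining = 2 + 0 = 2

2


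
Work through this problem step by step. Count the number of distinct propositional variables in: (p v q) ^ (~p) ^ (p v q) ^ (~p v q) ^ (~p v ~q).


Identify each variable that appears in the formula.
Variables found: p, q
Count = 2

2


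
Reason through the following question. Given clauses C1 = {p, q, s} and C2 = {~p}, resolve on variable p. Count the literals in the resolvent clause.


Remove p from C1 and ~p from C2.
C1 remainder: {q, s}
C2 remainder: {}
Union (resolvent): {q, s}
Resolvent has 2 literal(s).

2


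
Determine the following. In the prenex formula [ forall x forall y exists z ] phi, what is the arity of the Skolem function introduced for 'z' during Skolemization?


Quantifier prefix: forall x forall y exists z
'z' is existentially quantified at position 3.
Universal variables preceding it: x, y
Skolem function arity = 2

2


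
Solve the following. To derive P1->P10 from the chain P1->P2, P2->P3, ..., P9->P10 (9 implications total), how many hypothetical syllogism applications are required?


With 9 implications in a chain connecting 10 propositions:
P1->P2, P2->P3, ..., P9->P10
Steps needed = (number of implications) - 1 = 9 - 1 = 8

8


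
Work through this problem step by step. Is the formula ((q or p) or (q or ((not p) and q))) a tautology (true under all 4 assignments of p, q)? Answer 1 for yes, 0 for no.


Check all 4 assignments:
p=0, q=0: 0
p=0, q=1: 1
p=1, q=0: 1
p=1, q=1: 1
Satisfying count = 3/4.
Tautology iff count = 4: no.

0


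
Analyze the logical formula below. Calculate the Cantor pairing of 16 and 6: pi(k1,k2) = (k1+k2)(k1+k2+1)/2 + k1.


k1 + k2 = 22
(k1+k2)(k1+k2+1)/2 = 22 * 23 / 2 = 253
pi = 253 + 16 = 269

269


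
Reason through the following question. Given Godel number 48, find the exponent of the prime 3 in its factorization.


Factorize 48 by dividing by 3 repeatedly.
Division steps: 3 divides 48 exactly 1 time(s).
Exponent of 3 = 1

1


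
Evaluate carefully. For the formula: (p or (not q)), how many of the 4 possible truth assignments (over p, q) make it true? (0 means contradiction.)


Check all 4 assignments:
p=0, q=0: 1
p=0, q=1: 0
p=1, q=0: 1
p=1, q=1: 1
Count of True = 3

3


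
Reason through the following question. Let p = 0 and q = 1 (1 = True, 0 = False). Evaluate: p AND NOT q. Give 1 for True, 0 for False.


p = 0, q = 1
Operation: p AND NOT q
Evaluate: 0 AND NOT 1 = 0

0


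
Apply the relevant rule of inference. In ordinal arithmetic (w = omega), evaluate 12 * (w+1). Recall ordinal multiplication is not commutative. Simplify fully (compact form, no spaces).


Compute 12 * (w+1).
Ordinal * is associative and left-distributive over +, but NOT commutative; for finite n>1, n*w = w but w*n stays w*n.
By left-distributivity: 12 * (w+1) = 12*w + 12*1 = w + 12 = w+12.
Result = w+12

w+12


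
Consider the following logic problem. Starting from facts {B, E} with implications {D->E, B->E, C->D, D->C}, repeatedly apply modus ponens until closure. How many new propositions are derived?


Initial facts: {B, E}
Apply modus ponens to closure:
  (no implication fires)
Final known: {B, E}
New propositions: {(none)}
Count = 0

0


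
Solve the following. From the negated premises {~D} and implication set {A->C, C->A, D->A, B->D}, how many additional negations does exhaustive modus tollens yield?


Initial negated facts: {~D}
Apply modus tollens to closure:
  ~D and B->D  =>  ~B
Final negated: {~B, ~D}
New negations: {~B}
Count = 1

1


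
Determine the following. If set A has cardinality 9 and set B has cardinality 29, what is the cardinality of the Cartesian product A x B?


The Cartesian product A x B contains all ordered pairs (a, b).
|A x B| = |A| * |B| = 9 * 29 = 261

261


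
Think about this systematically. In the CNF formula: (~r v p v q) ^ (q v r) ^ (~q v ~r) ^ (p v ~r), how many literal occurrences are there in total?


Counting literals in each clause:
Clause 1: 3 literal(s)
Clause 2: 2 literal(s)
Clause 3: 2 literal(s)
Clause 4: 2 literal(s)
Total = 9

9


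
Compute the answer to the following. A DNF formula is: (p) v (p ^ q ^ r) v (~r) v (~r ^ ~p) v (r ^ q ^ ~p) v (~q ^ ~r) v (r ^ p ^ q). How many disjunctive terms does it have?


A DNF formula is a disjunction of terms (conjunctions).
Terms are separated by v.
Counting the disjuncts: 7 terms.

7


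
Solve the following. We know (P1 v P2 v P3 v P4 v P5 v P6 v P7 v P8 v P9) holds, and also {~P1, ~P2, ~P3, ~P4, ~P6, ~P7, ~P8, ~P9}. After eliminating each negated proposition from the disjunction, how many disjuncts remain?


Original disjuncts (9): P1, P2, P3, P4, P5, P6, P7, P8, P9
Negated (eliminate): ~P1, ~P2, ~P3, ~P4, ~P6, ~P7, ~P8, ~P9
Remaining disjuncts: P5
Count = 9 - 8 = 1

1


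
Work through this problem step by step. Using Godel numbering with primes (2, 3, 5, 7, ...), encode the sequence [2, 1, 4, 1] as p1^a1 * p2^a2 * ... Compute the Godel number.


Encode each element as an exponent of the corresponding prime:
  2^2 = 4
  3^1 = 3
  5^4 = 625
  7^1 = 7
Product = 4 * 3 * 625 * 7 = 52500

52500


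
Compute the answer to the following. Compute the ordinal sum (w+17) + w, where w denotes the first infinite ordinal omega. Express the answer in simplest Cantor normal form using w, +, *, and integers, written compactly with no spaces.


Compute (w+17) + w.
Ordinal + is associative but NOT commutative; for finite n>0, n + w = w but w + n stays w+n.
(w+17) + w = w + (17+w) = w + w = w*2 (the finite tail 17 is absorbed by the right w).
Result = w*2

w*2


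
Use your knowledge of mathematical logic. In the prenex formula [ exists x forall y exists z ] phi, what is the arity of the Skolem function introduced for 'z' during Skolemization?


Quantifier prefix: exists x forall y exists z
'z' is existentially quantified at position 3.
Universal variables preceding it: y
Skolem function arity = 1

1


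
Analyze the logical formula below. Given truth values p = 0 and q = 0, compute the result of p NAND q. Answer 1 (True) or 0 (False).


p = 0, q = 0
Operation: p NAND q
Evaluate: 0 NAND 0 = 1

1


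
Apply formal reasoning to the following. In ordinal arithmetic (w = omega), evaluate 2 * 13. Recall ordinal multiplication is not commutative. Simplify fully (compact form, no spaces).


Compute 2 * 13.
Ordinal * is associative and left-distributive over +, but NOT commutative; for finite n>1, n*w = w but w*n stays w*n.
Both finite; ordinal * agrees with natural *: 2 * 13 = 26.
Result = 26

26


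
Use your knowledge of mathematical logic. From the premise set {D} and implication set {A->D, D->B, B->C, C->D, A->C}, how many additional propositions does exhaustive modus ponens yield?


Initial facts: {D}
Apply modus ponens to closure:
  D and D->B  =>  B
  B and B->C  =>  C
Final known: {B, C, D}
New propositions: {B, C}
Count = 2

2


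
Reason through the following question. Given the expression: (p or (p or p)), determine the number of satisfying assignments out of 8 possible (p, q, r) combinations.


Check all 8 assignments:
p=0, q=0, r=0: 0
p=0, q=0, r=1: 0
p=0, q=1, r=0: 0
p=0, q=1, r=1: 0
p=1, q=0, r=0: 1
p=1, q=0, r=1: 1
p=1, q=1, r=0: 1
p=1, q=1, r=1: 1
Count of True = 4

4


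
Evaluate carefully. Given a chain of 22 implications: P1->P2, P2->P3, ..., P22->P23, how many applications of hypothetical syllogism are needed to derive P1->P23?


With 22 implications in a chain connecting 23 propositions:
P1->P2, P2->P3, ..., P22->P23
Steps needed = (number of implications) - 1 = 22 - 1 = 21

21


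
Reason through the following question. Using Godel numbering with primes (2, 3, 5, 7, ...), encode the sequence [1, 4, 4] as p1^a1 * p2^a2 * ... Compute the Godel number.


Encode each element as an exponent of the corresponding prime:
  2^1 = 2
  3^4 = 81
  5^4 = 625
Product = 2 * 81 * 625 = 101250

101250


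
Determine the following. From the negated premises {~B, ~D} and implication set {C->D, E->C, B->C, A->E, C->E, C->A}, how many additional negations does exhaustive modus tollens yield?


Initial negated facts: {~B, ~D}
Apply modus tollens to closure:
  ~D and C->D  =>  ~C
  ~C and E->C  =>  ~E
  ~E and A->E  =>  ~A
Final negated: {~A, ~B, ~C, ~D, ~E}
New negations: {~A, ~C, ~E}
Count = 3

3


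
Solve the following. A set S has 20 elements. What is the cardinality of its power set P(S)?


The power set of a set with n elements has 2^n elements.
|P(S)| = 2^20 = 1048576

1048576


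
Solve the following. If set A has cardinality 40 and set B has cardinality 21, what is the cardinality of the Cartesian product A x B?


The Cartesian product A x B contains all ordered pairs (a, b).
|A x B| = |A| * |B| = 40 * 21 = 840

840


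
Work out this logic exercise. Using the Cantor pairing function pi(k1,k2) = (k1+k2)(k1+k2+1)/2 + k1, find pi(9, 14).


k1 + k2 = 23
(k1+k2)(k1+k2+1)/2 = 23 * 24 / 2 = 276
pi = 276 + 9 = 285

285


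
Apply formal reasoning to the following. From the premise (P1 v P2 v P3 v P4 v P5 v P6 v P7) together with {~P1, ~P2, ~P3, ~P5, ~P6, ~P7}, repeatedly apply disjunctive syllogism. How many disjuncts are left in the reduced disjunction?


Original disjuncts (7): P1, P2, P3, P4, P5, P6, P7
Negated (eliminate): ~P1, ~P2, ~P3, ~P5, ~P6, ~P7
Remaining disjuncts: P4
Count = 7 - 6 = 1

1


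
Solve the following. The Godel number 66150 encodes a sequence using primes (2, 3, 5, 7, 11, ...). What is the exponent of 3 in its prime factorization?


Factorize 66150 by dividing by 3 repeatedly.
Division steps: 3 divides 66150 exactly 3 time(s).
Exponent of 3 = 3

3


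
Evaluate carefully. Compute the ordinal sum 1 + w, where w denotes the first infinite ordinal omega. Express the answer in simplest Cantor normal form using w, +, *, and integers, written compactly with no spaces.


Compute 1 + w.
Ordinal + is associative but NOT commutative; for finite n>0, n + w = w but w + n stays w+n.
Any finite left addend is absorbed by w on the right: 1 + w = w.
Result = w

w


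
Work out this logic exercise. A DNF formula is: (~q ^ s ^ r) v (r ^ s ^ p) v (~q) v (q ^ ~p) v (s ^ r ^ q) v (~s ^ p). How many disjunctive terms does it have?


A DNF formula is a disjunction of terms (conjunctions).
Terms are separated by v.
Counting the disjuncts: 6 terms.

6


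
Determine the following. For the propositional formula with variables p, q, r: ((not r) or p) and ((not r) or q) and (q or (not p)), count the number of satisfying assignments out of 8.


Evaluate all 8 assignments for p, q, r:
p=0, q=0, r=0: 1
p=0, q=0, r=1: 0
p=0, q=1, r=0: 1
p=0, q=1, r=1: 0
p=1, q=0, r=0: 0
p=1, q=0, r=1: 0
p=1, q=1, r=0: 1
p=1, q=1, r=1: 1
Satisfying count = 4

4


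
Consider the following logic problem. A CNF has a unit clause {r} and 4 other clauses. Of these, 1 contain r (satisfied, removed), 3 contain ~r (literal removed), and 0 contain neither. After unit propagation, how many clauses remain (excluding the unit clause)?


Satisfied (removed): 1
Shortened (remain): 3
Unchanged (remain): 0
Remaining = 3 + 0 = 3

3


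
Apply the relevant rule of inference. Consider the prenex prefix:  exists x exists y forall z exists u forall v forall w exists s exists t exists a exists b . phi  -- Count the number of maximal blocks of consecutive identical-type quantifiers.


Quantifier-type sequence: E E A E A A E E E E  (A=forall, E=exists)
Group into maximal same-type runs:
  Ex2 | Ax1 | Ex1 | Ax2 | Ex4
Number of blocks = 5

5


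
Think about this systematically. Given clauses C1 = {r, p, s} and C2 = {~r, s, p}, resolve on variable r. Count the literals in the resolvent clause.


Remove r from C1 and ~r from C2.
C1 remainder: {p, s}
C2 remainder: {s, p}
Union (resolvent): {p, s}
Resolvent has 2 literal(s).

2


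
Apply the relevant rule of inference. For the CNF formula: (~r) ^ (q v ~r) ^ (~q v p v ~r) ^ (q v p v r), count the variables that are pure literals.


Check each variable for pure literal status:
p: pure positive
q: mixed (not pure)
r: mixed (not pure)
Pure literal count = 1

1


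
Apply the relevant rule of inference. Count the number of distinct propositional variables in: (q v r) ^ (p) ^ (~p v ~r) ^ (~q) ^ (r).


Identify each variable that appears in the formula.
Variables found: p, q, r
Count = 3

3


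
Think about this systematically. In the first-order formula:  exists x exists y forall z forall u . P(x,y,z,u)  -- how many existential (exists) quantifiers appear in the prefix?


Quantifier prefix: exists x exists y forall z forall u
Mark each quantifier type:
  E E U U
Universal count = 2, Existential count = 2
Asked for existential (exists) quantifiers: 2

2


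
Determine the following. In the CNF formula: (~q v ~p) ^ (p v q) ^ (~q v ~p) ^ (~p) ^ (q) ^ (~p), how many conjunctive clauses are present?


A CNF formula is a conjunction of clauses.
Clauses are separated by ^.
Counting the conjuncts: 6 clauses.

6


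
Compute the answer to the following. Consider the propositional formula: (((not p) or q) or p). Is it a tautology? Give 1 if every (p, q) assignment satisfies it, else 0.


Check all 4 assignments:
p=0, q=0: 1
p=0, q=1: 1
p=1, q=0: 1
p=1, q=1: 1
Satisfying count = 4/4.
Tautology iff count = 4: yes.

1


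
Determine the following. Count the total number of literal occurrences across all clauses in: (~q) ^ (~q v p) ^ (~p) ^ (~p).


Counting literals in each clause:
Clause 1: 1 literal(s)
Clause 2: 2 literal(s)
Clause 3: 1 literal(s)
Clause 4: 1 literal(s)
Total = 5

5


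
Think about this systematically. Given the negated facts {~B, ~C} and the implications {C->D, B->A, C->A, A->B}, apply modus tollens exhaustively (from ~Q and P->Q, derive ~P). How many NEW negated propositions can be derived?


Initial negated facts: {~B, ~C}
Apply modus tollens to closure:
  ~B and A->B  =>  ~A
Final negated: {~A, ~B, ~C}
New negations: {~A}
Count = 1

1


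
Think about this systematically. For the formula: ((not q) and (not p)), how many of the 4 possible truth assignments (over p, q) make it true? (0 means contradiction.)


Check all 4 assignments:
p=0, q=0: 1
p=0, q=1: 0
p=1, q=0: 0
p=1, q=1: 0
Count of True = 1

1


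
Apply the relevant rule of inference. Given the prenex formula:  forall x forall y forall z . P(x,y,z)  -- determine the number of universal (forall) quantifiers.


Quantifier prefix: forall x forall y forall z
Mark each quantifier type:
  U U U
Universal count = 3, Existential count = 0
Asked for universal (forall) quantifiers: 3

3


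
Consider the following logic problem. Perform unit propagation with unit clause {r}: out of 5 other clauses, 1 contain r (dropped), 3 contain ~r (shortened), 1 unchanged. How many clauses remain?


Satisfied (removed): 1
Shortened (remain): 3
Unchanged (remain): 1
Remaining = 3 + 1 = 4

4


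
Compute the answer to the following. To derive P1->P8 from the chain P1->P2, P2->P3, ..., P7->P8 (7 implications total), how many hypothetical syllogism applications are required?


With 7 implications in a chain connecting 8 propositions:
P1->P2, P2->P3, ..., P7->P8
Steps needed = (number of implications) - 1 = 7 - 1 = 6

6


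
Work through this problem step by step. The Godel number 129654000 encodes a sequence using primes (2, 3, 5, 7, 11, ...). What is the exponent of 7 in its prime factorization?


Factorize 129654000 by dividing by 7 repeatedly.
Division steps: 7 divides 129654000 exactly 4 time(s).
Exponent of 7 = 4

4


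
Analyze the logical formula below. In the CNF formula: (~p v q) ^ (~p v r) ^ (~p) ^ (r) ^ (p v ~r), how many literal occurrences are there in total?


Counting literals in each clause:
Clause 1: 2 literal(s)
Clause 2: 2 literal(s)
Clause 3: 1 literal(s)
Clause 4: 1 literal(s)
Clause 5: 2 literal(s)
Total = 8

8


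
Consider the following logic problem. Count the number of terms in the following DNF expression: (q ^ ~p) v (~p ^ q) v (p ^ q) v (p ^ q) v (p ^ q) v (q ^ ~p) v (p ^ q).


A DNF formula is a disjunction of terms (conjunctions).
Terms are separated by v.
Counting the disjuncts: 7 terms.

7


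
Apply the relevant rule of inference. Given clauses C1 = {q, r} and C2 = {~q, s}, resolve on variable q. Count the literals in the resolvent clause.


Remove q from C1 and ~q from C2.
C1 remainder: {r}
C2 remainder: {s}
Union (resolvent): {r, s}
Resolvent has 2 literal(s).

2


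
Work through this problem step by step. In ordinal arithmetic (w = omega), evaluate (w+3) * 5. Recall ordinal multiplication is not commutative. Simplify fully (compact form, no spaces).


Compute (w+3) * 5.
Ordinal * is associative and left-distributive over +, but NOT commutative; for finite n>1, n*w = w but w*n stays w*n.
(w+3) * 5 = (w+3) repeated 5 times. Each intermediate +3 is absorbed by the following w; only the last survives: w*5+3.
Result = w*5+3

w*5+3


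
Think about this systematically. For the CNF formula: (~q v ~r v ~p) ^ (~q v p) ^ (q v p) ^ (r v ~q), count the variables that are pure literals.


Check each variable for pure literal status:
p: mixed (not pure)
q: mixed (not pure)
r: mixed (not pure)
Pure literal count = 0

0


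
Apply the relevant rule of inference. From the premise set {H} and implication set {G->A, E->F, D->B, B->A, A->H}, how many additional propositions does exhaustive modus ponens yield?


Initial facts: {H}
Apply modus ponens to closure:
  (no implication fires)
Final known: {H}
New propositions: {(none)}
Count = 0

0


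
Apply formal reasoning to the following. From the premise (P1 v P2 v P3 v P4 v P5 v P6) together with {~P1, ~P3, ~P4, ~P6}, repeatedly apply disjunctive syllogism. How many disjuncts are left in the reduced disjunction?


Original disjuncts (6): P1, P2, P3, P4, P5, P6
Negated (eliminate): ~P1, ~P3, ~P4, ~P6
Remaining disjuncts: P2, P5
Count = 6 - 4 = 2

2


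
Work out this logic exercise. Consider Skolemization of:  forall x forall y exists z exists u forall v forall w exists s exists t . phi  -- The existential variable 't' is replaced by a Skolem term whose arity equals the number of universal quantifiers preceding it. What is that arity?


Quantifier prefix: forall x forall y exists z exists u forall v forall w exists s exists t
't' is existentially quantified at position 8.
Universal variables preceding it: x, y, v, w
Skolem function arity = 4

4


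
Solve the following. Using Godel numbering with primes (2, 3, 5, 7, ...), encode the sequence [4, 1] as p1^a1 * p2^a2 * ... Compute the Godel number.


Encode each element as an exponent of the corresponding prime:
  2^4 = 16
  3^1 = 3
Product = 16 * 3 = 48

48


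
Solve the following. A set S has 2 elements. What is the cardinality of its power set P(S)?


The power set of a set with n elements has 2^n elements.
|P(S)| = 2^2 = 4

4


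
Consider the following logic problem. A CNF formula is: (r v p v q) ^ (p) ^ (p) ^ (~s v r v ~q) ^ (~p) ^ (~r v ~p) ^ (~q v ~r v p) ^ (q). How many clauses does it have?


A CNF formula is a conjunction of clauses.
Clauses are separated by ^.
Counting the conjuncts: 8 clauses.

8


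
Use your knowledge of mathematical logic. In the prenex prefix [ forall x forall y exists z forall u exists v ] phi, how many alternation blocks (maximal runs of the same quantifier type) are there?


Quantifier-type sequence: A A E A E  (A=forall, E=exists)
Group into maximal same-type runs:
  Ax2 | Ex1 | Ax1 | Ex1
Number of blocks = 4

4


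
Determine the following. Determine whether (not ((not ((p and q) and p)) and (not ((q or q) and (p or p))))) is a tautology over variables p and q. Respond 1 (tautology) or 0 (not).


Check all 4 assignments:
p=0, q=0: 0
p=0, q=1: 0
p=1, q=0: 0
p=1, q=1: 1
Satisfying count = 1/4.
Tautology iff count = 4: no.

0


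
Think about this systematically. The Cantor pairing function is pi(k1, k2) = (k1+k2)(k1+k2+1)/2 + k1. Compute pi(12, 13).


k1 + k2 = 25
(k1+k2)(k1+k2+1)/2 = 25 * 26 / 2 = 325
pi = 325 + 12 = 337

337


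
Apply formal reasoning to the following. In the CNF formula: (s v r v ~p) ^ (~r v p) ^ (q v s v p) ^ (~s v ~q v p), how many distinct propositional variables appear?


Identify each variable that appears in the formula.
Variables found: p, q, r, s
Count = 4

4


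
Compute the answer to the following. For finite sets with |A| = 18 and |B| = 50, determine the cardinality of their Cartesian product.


The Cartesian product A x B contains all ordered pairs (a, b).
|A x B| = |A| * |B| = 18 * 50 = 900

900


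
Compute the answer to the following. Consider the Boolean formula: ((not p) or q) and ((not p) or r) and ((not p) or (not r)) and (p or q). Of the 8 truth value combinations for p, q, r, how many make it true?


Evaluate all 8 assignments for p, q, r:
p=0, q=0, r=0: 0
p=0, q=0, r=1: 0
p=0, q=1, r=0: 1
p=0, q=1, r=1: 1
p=1, q=0, r=0: 0
p=1, q=0, r=1: 0
p=1, q=1, r=0: 0
p=1, q=1, r=1: 0
Satisfying count = 2

2


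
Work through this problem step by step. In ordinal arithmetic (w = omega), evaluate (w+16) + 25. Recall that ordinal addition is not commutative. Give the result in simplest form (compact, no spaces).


Compute (w+16) + 25.
Ordinal + is associative but NOT commutative; for finite n>0, n + w = w but w + n stays w+n.
By associativity: (w+16) + 25 = w + (16+25) = w+41.
Result = w+41

w+41


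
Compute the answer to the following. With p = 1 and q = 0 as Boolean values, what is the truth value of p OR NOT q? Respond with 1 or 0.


p = 1, q = 0
Operation: p OR NOT q
Evaluate: 1 OR NOT 0 = 1

1


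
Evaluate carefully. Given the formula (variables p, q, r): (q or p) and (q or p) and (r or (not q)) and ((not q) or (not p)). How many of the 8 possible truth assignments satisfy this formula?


Evaluate all 8 assignments for p, q, r:
p=0, q=0, r=0: 0
p=0, q=0, r=1: 0
p=0, q=1, r=0: 0
p=0, q=1, r=1: 1
p=1, q=0, r=0: 1
p=1, q=0, r=1: 1
p=1, q=1, r=0: 0
p=1, q=1, r=1: 0
Satisfying count = 3

3


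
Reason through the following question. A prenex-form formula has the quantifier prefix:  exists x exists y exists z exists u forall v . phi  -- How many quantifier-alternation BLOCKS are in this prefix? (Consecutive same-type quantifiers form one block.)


Quantifier-type sequence: E E E E A  (A=forall, E=exists)
Group into maximal same-type runs:
  Ex4 | Ax1
Number of blocks = 2

2


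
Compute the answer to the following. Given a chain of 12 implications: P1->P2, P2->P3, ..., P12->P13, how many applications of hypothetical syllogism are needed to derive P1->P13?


With 12 implications in a chain connecting 13 propositions:
P1->P2, P2->P3, ..., P12->P13
Steps needed = (number of implications) - 1 = 12 - 1 = 11

11


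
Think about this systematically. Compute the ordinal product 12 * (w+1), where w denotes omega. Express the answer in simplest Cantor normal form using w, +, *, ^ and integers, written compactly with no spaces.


Compute 12 * (w+1).
Ordinal * is associative and left-distributive over +, but NOT commutative; for finite n>1, n*w = w but w*n stays w*n.
By left-distributivity: 12 * (w+1) = 12*w + 12*1 = w + 12 = w+12.
Result = w+12

w+12


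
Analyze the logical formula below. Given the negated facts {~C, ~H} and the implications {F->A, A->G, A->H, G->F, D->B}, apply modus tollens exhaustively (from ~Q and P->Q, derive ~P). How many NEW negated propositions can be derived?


Initial negated facts: {~C, ~H}
Apply modus tollens to closure:
  ~H and A->H  =>  ~A
  ~A and F->A  =>  ~F
  ~F and G->F  =>  ~G
Final negated: {~A, ~C, ~F, ~G, ~H}
New negations: {~A, ~F, ~G}
Count = 3

3


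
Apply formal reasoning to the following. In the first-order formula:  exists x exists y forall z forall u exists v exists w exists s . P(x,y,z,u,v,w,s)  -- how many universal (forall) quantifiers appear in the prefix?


Quantifier prefix: exists x exists y forall z forall u exists v exists w exists s
Mark each quantifier type:
  E E U U E E E
Universal count = 2, Existential count = 5
Asked for universal (forall) quantifiers: 2

2


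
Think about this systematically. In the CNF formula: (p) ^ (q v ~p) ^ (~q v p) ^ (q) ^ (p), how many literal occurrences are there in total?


Counting literals in each clause:
Clause 1: 1 literal(s)
Clause 2: 2 literal(s)
Clause 3: 2 literal(s)
Clause 4: 1 literal(s)
Clause 5: 1 literal(s)
Total = 7

7


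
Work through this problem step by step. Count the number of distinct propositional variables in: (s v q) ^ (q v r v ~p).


Identify each variable that appears in the formula.
Variables found: p, q, r, s
Count = 4

4


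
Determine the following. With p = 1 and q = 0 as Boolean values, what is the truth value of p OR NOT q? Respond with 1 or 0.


p = 1, q = 0
Operation: p OR NOT q
Evaluate: 1 OR NOT 0 = 1

1


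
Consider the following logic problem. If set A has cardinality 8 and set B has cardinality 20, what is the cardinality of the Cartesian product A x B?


The Cartesian product A x B contains all ordered pairs (a, b).
|A x B| = |A| * |B| = 8 * 20 = 160

160


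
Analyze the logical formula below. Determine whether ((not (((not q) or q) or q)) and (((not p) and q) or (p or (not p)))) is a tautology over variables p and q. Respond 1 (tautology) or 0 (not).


Check all 4 assignments:
p=0, q=0: 0
p=0, q=1: 0
p=1, q=0: 0
p=1, q=1: 0
Satisfying count = 0/4.
Tautology iff count = 4: no.

0


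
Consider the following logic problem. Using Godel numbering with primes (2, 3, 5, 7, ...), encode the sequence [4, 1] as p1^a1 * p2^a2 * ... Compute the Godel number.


Encode each element as an exponent of the corresponding prime:
  2^4 = 16
  3^1 = 3
Product = 16 * 3 = 48

48


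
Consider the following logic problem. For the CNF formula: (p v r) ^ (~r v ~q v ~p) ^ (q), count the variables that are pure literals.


Check each variable for pure literal status:
p: mixed (not pure)
q: mixed (not pure)
r: mixed (not pure)
Pure literal count = 0

0


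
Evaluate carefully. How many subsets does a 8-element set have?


The power set of a set with n elements has 2^n elements.
|P(S)| = 2^8 = 256

256


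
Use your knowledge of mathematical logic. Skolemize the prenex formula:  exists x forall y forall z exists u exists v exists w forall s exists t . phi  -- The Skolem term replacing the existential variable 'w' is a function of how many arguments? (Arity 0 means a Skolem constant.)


Quantifier prefix: exists x forall y forall z exists u exists v exists w forall s exists t
'w' is existentially quantified at position 6.
Universal variables preceding it: y, z
Skolem function arity = 2

2


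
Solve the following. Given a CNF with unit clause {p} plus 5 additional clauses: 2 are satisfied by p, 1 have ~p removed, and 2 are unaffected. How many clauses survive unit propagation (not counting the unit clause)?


Satisfied (removed): 2
Shortened (remain): 1
Unchanged (remain): 2
Remaining = 1 + 2 = 3

3


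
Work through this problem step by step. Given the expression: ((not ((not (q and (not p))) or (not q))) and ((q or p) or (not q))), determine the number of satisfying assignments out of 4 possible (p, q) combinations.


Check all 4 assignments:
p=0, q=0: 0
p=0, q=1: 1
p=1, q=0: 0
p=1, q=1: 0
Count of True = 1

1


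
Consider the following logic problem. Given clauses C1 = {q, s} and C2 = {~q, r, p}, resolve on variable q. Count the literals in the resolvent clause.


Remove q from C1 and ~q from C2.
C1 remainder: {s}
C2 remainder: {r, p}
Union (resolvent): {p, r, s}
Resolvent has 3 literal(s).

3


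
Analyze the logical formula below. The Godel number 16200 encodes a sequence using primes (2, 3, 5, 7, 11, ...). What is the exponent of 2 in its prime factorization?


Factorize 16200 by dividing by 2 repeatedly.
Division steps: 2 divides 16200 exactly 3 time(s).
Exponent of 2 = 3

3


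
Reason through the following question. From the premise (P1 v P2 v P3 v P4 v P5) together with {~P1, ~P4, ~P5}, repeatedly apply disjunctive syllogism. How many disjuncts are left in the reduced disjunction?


Original disjuncts (5): P1, P2, P3, P4, P5
Negated (eliminate): ~P1, ~P4, ~P5
Remaining disjuncts: P2, P3
Count = 5 - 3 = 2

2


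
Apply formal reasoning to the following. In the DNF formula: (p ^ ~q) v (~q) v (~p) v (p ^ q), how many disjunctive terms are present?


A DNF formula is a disjunction of terms (conjunctions).
Terms are separated by v.
Counting the disjuncts: 4 terms.

4


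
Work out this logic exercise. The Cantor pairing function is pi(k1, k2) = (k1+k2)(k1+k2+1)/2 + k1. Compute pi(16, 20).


k1 + k2 = 36
(k1+k2)(k1+k2+1)/2 = 36 * 37 / 2 = 666
pi = 666 + 16 = 682

682


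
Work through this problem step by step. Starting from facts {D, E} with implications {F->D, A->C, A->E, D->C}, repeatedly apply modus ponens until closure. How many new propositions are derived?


Initial facts: {D, E}
Apply modus ponens to closure:
  D and D->C  =>  C
Final known: {C, D, E}
New propositions: {C}
Count = 1

1


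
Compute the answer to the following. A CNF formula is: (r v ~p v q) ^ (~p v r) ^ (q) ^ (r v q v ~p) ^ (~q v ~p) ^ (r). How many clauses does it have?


A CNF formula is a conjunction of clauses.
Clauses are separated by ^.
Counting the conjuncts: 6 clauses.

6


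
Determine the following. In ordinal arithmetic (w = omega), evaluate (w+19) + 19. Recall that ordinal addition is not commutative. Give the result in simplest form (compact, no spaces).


Compute (w+19) + 19.
Ordinal + is associative but NOT commutative; for finite n>0, n + w = w but w + n stays w+n.
By associativity: (w+19) + 19 = w + (19+19) = w+38.
Result = w+38

w+38


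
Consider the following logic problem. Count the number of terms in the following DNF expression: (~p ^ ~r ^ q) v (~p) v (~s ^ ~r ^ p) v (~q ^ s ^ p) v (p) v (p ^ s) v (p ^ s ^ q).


A DNF formula is a disjunction of terms (conjunctions).
Terms are separated by v.
Counting the disjuncts: 7 terms.

7


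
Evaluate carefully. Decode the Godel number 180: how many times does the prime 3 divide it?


Factorize 180 by dividing by 3 repeatedly.
Division steps: 3 divides 180 exactly 2 time(s).
Exponent of 3 = 2

2


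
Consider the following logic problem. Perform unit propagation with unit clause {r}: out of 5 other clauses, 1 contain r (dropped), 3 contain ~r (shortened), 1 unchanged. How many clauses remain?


Satisfied (removed): 1
Shortened (remain): 3
Unchanged (remain): 1
Remaining = 3 + 1 = 4

4


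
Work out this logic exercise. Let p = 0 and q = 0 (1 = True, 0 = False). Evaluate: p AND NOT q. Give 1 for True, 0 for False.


p = 0, q = 0
Operation: p AND NOT q
Evaluate: 0 AND NOT 0 = 0

0


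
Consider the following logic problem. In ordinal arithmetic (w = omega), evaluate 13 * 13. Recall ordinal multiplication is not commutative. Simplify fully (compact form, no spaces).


Compute 13 * 13.
Ordinal * is associative and left-distributive over +, but NOT commutative; for finite n>1, n*w = w but w*n stays w*n.
Both finite; ordinal * agrees with natural *: 13 * 13 = 169.
Result = 169

169


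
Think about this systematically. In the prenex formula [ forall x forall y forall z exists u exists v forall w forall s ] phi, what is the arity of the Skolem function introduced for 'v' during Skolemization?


Quantifier prefix: forall x forall y forall z exists u exists v forall w forall s
'v' is existentially quantified at position 5.
Universal variables preceding it: x, y, z
Skolem function arity = 3

3


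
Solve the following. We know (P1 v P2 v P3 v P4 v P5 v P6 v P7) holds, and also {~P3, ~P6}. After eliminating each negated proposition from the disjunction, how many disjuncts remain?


Original disjuncts (7): P1, P2, P3, P4, P5, P6, P7
Negated (eliminate): ~P3, ~P6
Remaining disjuncts: P1, P2, P4, P5, P7
Count = 7 - 2 = 5

5


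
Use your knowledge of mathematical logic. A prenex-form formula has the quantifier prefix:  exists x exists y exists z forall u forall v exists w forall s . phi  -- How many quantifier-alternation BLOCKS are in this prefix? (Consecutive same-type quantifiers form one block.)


Quantifier-type sequence: E E E A A E A  (A=forall, E=exists)
Group into maximal same-type runs:
  Ex3 | Ax2 | Ex1 | Ax1
Number of blocks = 4

4


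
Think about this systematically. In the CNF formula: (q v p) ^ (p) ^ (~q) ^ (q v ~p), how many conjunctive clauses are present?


A CNF formula is a conjunction of clauses.
Clauses are separated by ^.
Counting the conjuncts: 4 clauses.

4


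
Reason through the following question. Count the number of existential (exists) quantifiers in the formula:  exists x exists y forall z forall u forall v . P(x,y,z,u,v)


Quantifier prefix: exists x exists y forall z forall u forall v
Mark each quantifier type:
  E E U U U
Universal count = 3, Existential count = 2
Asked for existential (exists) quantifiers: 2

2


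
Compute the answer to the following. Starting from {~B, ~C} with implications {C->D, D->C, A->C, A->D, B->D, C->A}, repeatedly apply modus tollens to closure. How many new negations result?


Initial negated facts: {~B, ~C}
Apply modus tollens to closure:
  ~C and D->C  =>  ~D
  ~C and A->C  =>  ~A
Final negated: {~A, ~B, ~C, ~D}
New negations: {~A, ~D}
Count = 2

2


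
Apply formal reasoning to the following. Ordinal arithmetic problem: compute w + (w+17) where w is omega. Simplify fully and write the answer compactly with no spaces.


Compute w + (w+17).
Ordinal + is associative but NOT commutative; for finite n>0, n + w = w but w + n stays w+n.
w + (w+17) = (w+w) + 17 = w*2+17.
Result = w*2+17

w*2+17


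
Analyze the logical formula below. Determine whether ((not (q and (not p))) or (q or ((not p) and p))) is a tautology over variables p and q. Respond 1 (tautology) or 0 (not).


Check all 4 assignments:
p=0, q=0: 1
p=0, q=1: 1
p=1, q=0: 1
p=1, q=1: 1
Satisfying count = 4/4.
Tautology iff count = 4: yes.

1


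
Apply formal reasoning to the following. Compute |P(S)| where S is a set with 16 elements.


The power set of a set with n elements has 2^n elements.
|P(S)| = 2^16 = 65536

65536


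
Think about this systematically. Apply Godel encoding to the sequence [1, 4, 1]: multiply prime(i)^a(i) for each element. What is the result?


Encode each element as an exponent of the corresponding prime:
  2^1 = 2
  3^4 = 81
  5^1 = 5
Product = 2 * 81 * 5 = 810

810


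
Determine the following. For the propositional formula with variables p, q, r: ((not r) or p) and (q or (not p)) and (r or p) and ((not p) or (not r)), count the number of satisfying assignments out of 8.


Evaluate all 8 assignments for p, q, r:
p=0, q=0, r=0: 0
p=0, q=0, r=1: 0
p=0, q=1, r=0: 0
p=0, q=1, r=1: 0
p=1, q=0, r=0: 0
p=1, q=0, r=1: 0
p=1, q=1, r=0: 1
p=1, q=1, r=1: 0
Satisfying count = 1

1


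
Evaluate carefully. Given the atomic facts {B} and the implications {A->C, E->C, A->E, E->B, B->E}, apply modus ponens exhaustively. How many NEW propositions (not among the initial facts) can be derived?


Initial facts: {B}
Apply modus ponens to closure:
  B and B->E  =>  E
  E and E->C  =>  C
Final known: {B, C, E}
New propositions: {C, E}
Count = 2

2


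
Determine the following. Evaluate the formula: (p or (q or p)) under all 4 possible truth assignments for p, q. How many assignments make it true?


Check all 4 assignments:
p=0, q=0: 0
p=0, q=1: 1
p=1, q=0: 1
p=1, q=1: 1
Count of True = 3

3


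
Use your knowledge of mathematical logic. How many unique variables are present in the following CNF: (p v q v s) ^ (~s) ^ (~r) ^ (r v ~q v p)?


Identify each variable that appears in the formula.
Variables found: p, q, r, s
Count = 4

4


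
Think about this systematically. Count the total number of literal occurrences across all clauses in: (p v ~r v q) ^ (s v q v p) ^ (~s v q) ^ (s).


Counting literals in each clause:
Clause 1: 3 literal(s)
Clause 2: 3 literal(s)
Clause 3: 2 literal(s)
Clause 4: 1 literal(s)
Total = 9

9


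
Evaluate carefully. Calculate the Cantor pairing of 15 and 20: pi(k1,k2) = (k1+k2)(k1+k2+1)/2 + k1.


k1 + k2 = 35
(k1+k2)(k1+k2+1)/2 = 35 * 36 / 2 = 630
pi = 630 + 15 = 645

645


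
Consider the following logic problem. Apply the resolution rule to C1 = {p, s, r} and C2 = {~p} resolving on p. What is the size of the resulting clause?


Remove p from C1 and ~p from C2.
C1 remainder: {s, r}
C2 remainder: {}
Union (resolvent): {r, s}
Resolvent has 2 literal(s).

2


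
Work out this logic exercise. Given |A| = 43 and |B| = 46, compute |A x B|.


The Cartesian product A x B contains all ordered pairs (a, b).
|A x B| = |A| * |B| = 43 * 46 = 1978

1978


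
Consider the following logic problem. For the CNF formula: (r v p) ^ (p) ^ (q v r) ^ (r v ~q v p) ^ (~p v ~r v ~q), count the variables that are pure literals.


Check each variable for pure literal status:
p: mixed (not pure)
q: mixed (not pure)
r: mixed (not pure)
Pure literal count = 0

0


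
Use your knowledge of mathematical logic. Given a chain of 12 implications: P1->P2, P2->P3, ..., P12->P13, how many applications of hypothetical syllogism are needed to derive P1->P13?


With 12 implications in a chain connecting 13 propositions:
P1->P2, P2->P3, ..., P12->P13
Steps needed = (number of implications) - 1 = 12 - 1 = 11

11


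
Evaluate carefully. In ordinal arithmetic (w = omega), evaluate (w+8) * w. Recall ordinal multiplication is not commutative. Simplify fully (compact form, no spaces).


Compute (w+8) * w.
Ordinal * is associative and left-distributive over +, but NOT commutative; for finite n>1, n*w = w but w*n stays w*n.
(w+8) * w = sup{(w+8)*k : k<w} = sup{w*k+8} = w^2 (the +8 tail is absorbed in the limit).
Result = w^2

w^2


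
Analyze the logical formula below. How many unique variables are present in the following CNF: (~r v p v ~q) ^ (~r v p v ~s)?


Identify each variable that appears in the formula.
Variables found: p, q, r, s
Count = 4

4
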